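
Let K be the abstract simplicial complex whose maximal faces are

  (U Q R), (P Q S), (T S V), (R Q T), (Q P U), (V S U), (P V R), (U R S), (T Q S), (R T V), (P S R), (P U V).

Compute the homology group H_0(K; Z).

H_0 ≅ Z.

We work with the vertex ordering P < Q < R < S < T < U < V. The simplices of K, each written with vertices in increasing order, are:

  0-simplices (7): P, Q, R, S, T, U, V
  1-simplices (18): PQ, PR, PS, PU, PV, QR, QS, QT, QU, RS, RT, RU, RV, ST, SU, SV, TV, UV
  2-simplices (12): PQS, PQU, PRS, PRV, PUV, QRT, QRU, QST, RSU, RTV, STV, SUV

giving chain groups C_0 ≅ Z^7, C_1 ≅ Z^18, C_2 ≅ Z^12.

Boundary ∂_1: C_1 → C_0 is given by ∂[p,q] = [q] − [p]. For instance
  ∂QU = U − Q.
This gives a 7×18 integer matrix of rank 6; reducing to Smith normal form yields diagonal entries (1,1,1,1,1,1).

∂_2: C_2 → C_1 acts by ∂[p,q,r] = [q,r] − [p,r] + [p,q]. For instance
  ∂PRS = RS − PS + PR,
  ∂PUV = UV − PV + PU.
As a 18×12 matrix over Z this has rank 12, with invariant factors (1,1,1,1,1,1,1,1,1,1,1,2).

Now H_k = ker ∂_k / im ∂_{k+1}, so:

  H_0: rank C_0 − rank ∂_1 = 7 − 6 = 1, and the invariant factors of ∂_1 are all 1, so H_0 ≅ Z.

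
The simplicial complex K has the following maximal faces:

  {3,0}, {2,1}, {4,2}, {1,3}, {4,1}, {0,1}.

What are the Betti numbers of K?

b_0 = 1, b_1 = 2.

We work with the vertex ordering 0 < 1 < 2 < 3 < 4. The simplices of K, each written with vertices in increasing order, are:

  0-simplices (5): [0], [1], [2], [3], [4]
  1-simplices (6): [0,1], [0,3], [1,2], [1,3], [1,4], [2,4]

Hence C_0 ≅ Z^5, C_1 ≅ Z^6.

The boundary map ∂_1: C_1 → C_0 is given by ∂[p,q] = [q] − [p]. For instance
  ∂[1,4] = [4] − [1].
As a 5×6 matrix over Z this has rank 4, with invariant factors (1,1,1,1).

Reading off H_k = ker ∂_k / im ∂_{k+1}:

  H_0: rank C_0 − rank ∂_1 = 5 − 4 = 1, and the invariant factors of ∂_1 are all 1, so H_0 = Z.
  H_1: rank ker ∂_1 − rank ∂_2 = (6 − 4) − 0 = 2, and there is no ∂_2, so H_1 = Z^2.

As a check, the Euler characteristic is 5 − 6 = -1, which agrees with 1 − 2 = -1.

Hence the Betti numbers are b_0 = 1, b_1 = 2.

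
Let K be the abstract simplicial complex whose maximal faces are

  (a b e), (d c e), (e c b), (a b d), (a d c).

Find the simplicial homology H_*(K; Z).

H_0 = Z,  H_1 = Z,  H_2 = 0.

We work with the vertex ordering a < b < c < d < e. The simplices of K, each written with vertices in increasing order, are:

  0-simplices (5): a, b, c, d, e
  1-simplices (10): ab, ac, ad, ae, bc, bd, be, cd, ce, de
  2-simplices (5): abd, abe, acd, bce, cde

so the chain groups are C_0 ≅ Z^5, C_1 ≅ Z^10, C_2 ≅ Z^5.

∂_1: C_1 → C_0 is given by ∂[p,q] = [q] − [p].
As a 5×10 matrix over Z this has rank 4, with invariant factors (1,1,1,1).

The boundary map ∂_2: C_2 → C_1 sends each 2-simplex [p,q,r] to [q,r] − [p,r] + [p,q]. For instance
  ∂abe = be − ae + ab,
  ∂cde = de − ce + cd.
The resulting 10×5 matrix has rank 5, and its Smith normal form has invariant factors (1,1,1,1,1).

Computing H_k = (kernel of ∂_k) / (image of ∂_{k+1}):

  H_0: rank C_0 − rank ∂_1 = 5 − 4 = 1, and the invariant factors of ∂_1 are all 1, so H_0 = Z.
  H_1: rank ker ∂_1 − rank ∂_2 = (10 − 4) − 5 = 1, and the invariant factors of ∂_2 are all 1, so H_1 = Z.
  H_2: rank ker ∂_2 − rank ∂_3 = (5 − 5) − 0 = 0, and there is no ∂_3, so H_2 = 0.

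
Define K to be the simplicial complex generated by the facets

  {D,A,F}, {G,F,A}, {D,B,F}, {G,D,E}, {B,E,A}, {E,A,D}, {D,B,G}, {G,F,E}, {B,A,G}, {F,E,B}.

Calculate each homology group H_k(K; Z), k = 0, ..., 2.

Order the vertices as A < B < D < E < F < G. Listing each simplex with vertices in this order, K has dimension 2 with simplices:

  0-simplices (6): A, B, D, E, F, G
  1-simplices (15): AB, AD, AE, AF, AG, BD, BE, BF, BG, DE, DF, DG, EF, EG, FG
  2-simplices (10): ABE, ABG, ADE, ADF, AFG, BDF, BDG, BEF, DEG, EFG

giving chain groups C_0 ≅ Z^6, C_1 ≅ Z^15, C_2 ≅ Z^10.

The boundary map ∂_1: C_1 → C_0 maps an edge to its endpoints' difference, ∂[p,q] = q − p. For instance
  ∂AG = G − A.
As a 6×15 matrix over Z this has rank 5, with invariant factors (1,1,1,1,1).

Boundary ∂_2: C_2 → C_1 sends each 2-simplex [p,q,r] to [q,r] − [p,r] + [p,q]. For instance
  ∂BDF = DF − BF + BD,
  ∂ADE = DE − AE + AD.
As a 15×10 matrix over Z this has rank 10, with invariant factors (1,1,1,1,1,1,1,1,1,2).

From H_k ≅ ker(∂_k) / im(∂_{k+1}) we obtain:

  H_0: rank C_0 − rank ∂_1 = 6 − 5 = 1, and the invariant factors of ∂_1 are all 1, so H_0 ≅ Z.
  H_1: rank ker ∂_1 − rank ∂_2 = (15 − 5) − 10 = 0, and ∂_2 has invariant factor 2 > 1, so H_1 ≅ Z/2Z.
  H_2: rank ker ∂_2 − rank ∂_3 = (10 − 10) − 0 = 0, and there is no ∂_3, so H_2 ≅ 0.

As a check, the Euler characteristic is 6 − 15 + 10 = 1, which agrees with 1 − 0 + 0 = 1.

H_0 ≅ Z,  H_1 ≅ Z/2Z,  H_2 = 0.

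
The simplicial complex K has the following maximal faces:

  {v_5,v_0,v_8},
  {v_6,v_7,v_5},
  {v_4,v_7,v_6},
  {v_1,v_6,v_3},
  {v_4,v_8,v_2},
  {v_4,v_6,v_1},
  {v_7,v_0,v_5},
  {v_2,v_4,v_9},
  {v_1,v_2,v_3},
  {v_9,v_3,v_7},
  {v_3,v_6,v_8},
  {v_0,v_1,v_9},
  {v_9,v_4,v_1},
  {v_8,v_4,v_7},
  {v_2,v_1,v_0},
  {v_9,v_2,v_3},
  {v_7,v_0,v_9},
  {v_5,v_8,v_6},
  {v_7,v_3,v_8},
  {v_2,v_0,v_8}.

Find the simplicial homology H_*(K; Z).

We work with the vertex ordering v_0 < v_1 < v_2 < v_3 < v_4 < v_5 < v_6 < v_7 < v_8 < v_9. The simplices of K, each written with vertices in increasing order, are:

  0-simplices (10): [v_0], [v_1], [v_2], [v_3], [v_4], [v_5], [v_6], [v_7], [v_8], [v_9]
  1-simplices (30): (30 of them)
  2-simplices (20): (20 of them)

so the chain groups are C_0 ≅ Z^10, C_1 ≅ Z^30, C_2 ≅ Z^20.

∂_1: C_1 → C_0 maps an edge to its endpoints' difference, ∂[p,q] = q − p.
The resulting 10×30 matrix has rank 9, and its Smith normal form has invariant factors (1,1,1,1,1,1,1,1,1).

∂_2: C_2 → C_1 acts by ∂[p,q,r] = [q,r] − [p,r] + [p,q]. For instance
  ∂[v_0,v_5,v_7] = [v_5,v_7] − [v_0,v_7] + [v_0,v_5],
  ∂[v_3,v_7,v_9] = [v_7,v_9] − [v_3,v_9] + [v_3,v_7].
This gives a 30×20 integer matrix of rank 20; reducing to Smith normal form yields diagonal entries (1,1,1,1,1,1,1,1,1,1,1,1,1,1,1,1,1,1,1,2).

Now H_k = ker ∂_k / im ∂_{k+1}, so:

  H_0: rank C_0 − rank ∂_1 = 10 − 9 = 1, and the invariant factors of ∂_1 are all 1, so H_0 = Z.
  H_1: rank ker ∂_1 − rank ∂_2 = (30 − 9) − 20 = 1, and ∂_2 has invariant factor 2 > 1, so H_1 = Z × Z/2.
  H_2: rank ker ∂_2 − rank ∂_3 = (20 − 20) − 0 = 0, and there is no ∂_3, so H_2 = 0.

As a check, the Euler characteristic is 10 − 30 + 20 = 0, which agrees with 1 − 1 + 0 = 0.

H_0 = Z,  H_1 = Z × Z/2,  H_2 = 0.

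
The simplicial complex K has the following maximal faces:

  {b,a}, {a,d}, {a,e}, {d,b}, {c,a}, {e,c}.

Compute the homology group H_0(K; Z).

Take the total order a < b < c < d < e on the vertex set. Then K (dimension 1) consists of the simplices:

  0-simplices (5): a, b, c, d, e
  1-simplices (6): ab, ac, ad, ae, bd, ce

so the chain groups are C_0 ≅ Z^5, C_1 ≅ Z^6.

The boundary map ∂_1: C_1 → C_0 sends each edge [p,q] (with p < q) to q − p. For instance
  ∂ce = e − c.
The resulting 5×6 matrix has rank 4, and its Smith normal form has invariant factors (1,1,1,1).

Reading off H_k = ker ∂_k / im ∂_{k+1}:

  H_0: rank C_0 − rank ∂_1 = 5 − 4 = 1, and the invariant factors of ∂_1 are all 1, so H_0 ≅ Z.

H_0 ≅ Z.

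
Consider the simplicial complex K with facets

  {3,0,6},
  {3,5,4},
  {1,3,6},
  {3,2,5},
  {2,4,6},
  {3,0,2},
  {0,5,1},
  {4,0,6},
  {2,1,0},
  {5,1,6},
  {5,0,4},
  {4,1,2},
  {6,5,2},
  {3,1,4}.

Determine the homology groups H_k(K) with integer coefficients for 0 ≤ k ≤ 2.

Take the total order 0 < 1 < 2 < 3 < 4 < 5 < 6 on the vertex set. Then K (dimension 2) consists of the simplices:

  0-simplices (7): [0], [1], [2], [3], [4], [5], [6]
  1-simplices (21): [0,1], [0,2], [0,3], [0,4], [0,5], [0,6], [1,2], [1,3], [1,4], [1,5], [1,6], [2,3], [2,4], [2,5], [2,6], [3,4], [3,5], [3,6], [4,5], [4,6], [5,6]
  2-simplices (14): [0,1,2], [0,1,5], [0,2,3], [0,3,6], [0,4,5], [0,4,6], [1,2,4], [1,3,4], [1,3,6], [1,5,6], [2,3,5], [2,4,6], [2,5,6], [3,4,5]

giving chain groups C_0 ≅ Z^7, C_1 ≅ Z^21, C_2 ≅ Z^14.

∂_1: C_1 → C_0 is given by ∂[p,q] = [q] − [p].
This gives a 7×21 integer matrix of rank 6; reducing to Smith normal form yields diagonal entries (1,1,1,1,1,1).

Boundary ∂_2: C_2 → C_1 acts by ∂[p,q,r] = [q,r] − [p,r] + [p,q]. For instance
  ∂[1,2,4] = [2,4] − [1,4] + [1,2],
  ∂[1,5,6] = [5,6] − [1,6] + [1,5].
As a 21×14 matrix over Z this has rank 13, with invariant factors (1,1,1,1,1,1,1,1,1,1,1,1,1).

Reading off H_k = ker ∂_k / im ∂_{k+1}:

  H_0: rank C_0 − rank ∂_1 = 7 − 6 = 1, and the invariant factors of ∂_1 are all 1, so H_0 ≅ Z.
  H_1: rank ker ∂_1 − rank ∂_2 = (21 − 6) − 13 = 2, and the invariant factors of ∂_2 are all 1, so H_1 ≅ Z^2.
  H_2: rank ker ∂_2 − rank ∂_3 = (14 − 13) − 0 = 1, and there is no ∂_3, so H_2 ≅ Z.

As a check, the Euler characteristic is 7 − 21 + 14 = 0, which agrees with 1 − 2 + 1 = 0.

H_0 = Z,  H_1 = Z^2,  H_2 = Z.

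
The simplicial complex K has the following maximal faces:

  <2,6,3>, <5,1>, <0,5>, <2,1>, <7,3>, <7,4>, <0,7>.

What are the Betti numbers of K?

b_0 = 1, b_1 = 1, b_2 = 0.

Order the vertices as 0 < 1 < 2 < 3 < 4 < 5 < 6 < 7. Listing each simplex with vertices in this order, K has dimension 2 with simplices:

  0-simplices (8): [0], [1], [2], [3], [4], [5], [6], [7]
  1-simplices (9): [0,5], [0,7], [1,2], [1,5], [2,3], [2,6], [3,6], [3,7], [4,7]
  2-simplices (1): [2,3,6]

so the chain groups are C_0 ≅ Z^8, C_1 ≅ Z^9, C_2 ≅ Z^1.

Boundary ∂_1: C_1 → C_0 maps an edge to its endpoints' difference, ∂[p,q] = q − p. For instance
  ∂[2,6] = [6] − [2].
The resulting 8×9 matrix has rank 7, and its Smith normal form has invariant factors (1,1,1,1,1,1,1).

∂_2: C_2 → C_1 acts by ∂[p,q,r] = [q,r] − [p,r] + [p,q]. For instance
  ∂[2,3,6] = [3,6] − [2,6] + [2,3].
As a 9×1 matrix over Z this has rank 1, with invariant factors (1).

Now H_k = ker ∂_k / im ∂_{k+1}, so:

  H_0: rank C_0 − rank ∂_1 = 8 − 7 = 1, and the invariant factors of ∂_1 are all 1, so H_0 = Z.
  H_1: rank ker ∂_1 − rank ∂_2 = (9 − 7) − 1 = 1, and the invariant factors of ∂_2 are all 1, so H_1 = Z.
  H_2: rank ker ∂_2 − rank ∂_3 = (1 − 1) − 0 = 0, and there is no ∂_3, so H_2 = 0.

As a check, the Euler characteristic is 8 − 9 + 1 = 0, which agrees with 1 − 1 + 0 = 0.

Hence the Betti numbers are b_0 = 1, b_1 = 1, b_2 = 0.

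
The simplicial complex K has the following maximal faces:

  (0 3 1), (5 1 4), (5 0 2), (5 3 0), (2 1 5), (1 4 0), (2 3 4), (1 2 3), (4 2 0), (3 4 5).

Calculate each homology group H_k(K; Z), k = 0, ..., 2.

H_0 = Z,  H_1 = Z/2Z,  H_2 = 0.

We work with the vertex ordering 0 < 1 < 2 < 3 < 4 < 5. The simplices of K, each written with vertices in increasing order, are:

  0-simplices (6): [0], [1], [2], [3], [4], [5]
  1-simplices (15): [0,1], [0,2], [0,3], [0,4], [0,5], [1,2], [1,3], [1,4], [1,5], [2,3], [2,4], [2,5], [3,4], [3,5], [4,5]
  2-simplices (10): [0,1,3], [0,1,4], [0,2,4], [0,2,5], [0,3,5], [1,2,3], [1,2,5], [1,4,5], [2,3,4], [3,4,5]

Hence C_0 ≅ Z^6, C_1 ≅ Z^15, C_2 ≅ Z^10.

The boundary map ∂_1: C_1 → C_0 maps an edge to its endpoints' difference, ∂[p,q] = q − p. For instance
  ∂[0,1] = [1] − [0].
As a 6×15 matrix over Z this has rank 5, with invariant factors (1,1,1,1,1).

Boundary ∂_2: C_2 → C_1 sends each 2-simplex [p,q,r] to [q,r] − [p,r] + [p,q]. For instance
  ∂[1,2,3] = [2,3] − [1,3] + [1,2],
  ∂[1,2,5] = [2,5] − [1,5] + [1,2].
The 15×10 boundary matrix has rank 10 and Smith normal form diag(1,1,1,1,1,1,1,1,1,2).

From H_k ≅ ker(∂_k) / im(∂_{k+1}) we obtain:

  H_0: rank C_0 − rank ∂_1 = 6 − 5 = 1, and the invariant factors of ∂_1 are all 1, so H_0 ≅ Z.
  H_1: rank ker ∂_1 − rank ∂_2 = (15 − 5) − 10 = 0, and ∂_2 has invariant factor 2 > 1, so H_1 ≅ Z/2Z.
  H_2: rank ker ∂_2 − rank ∂_3 = (10 − 10) − 0 = 0, and there is no ∂_3, so H_2 ≅ 0.

(K is a triangulation of the real projective plane RP^2.)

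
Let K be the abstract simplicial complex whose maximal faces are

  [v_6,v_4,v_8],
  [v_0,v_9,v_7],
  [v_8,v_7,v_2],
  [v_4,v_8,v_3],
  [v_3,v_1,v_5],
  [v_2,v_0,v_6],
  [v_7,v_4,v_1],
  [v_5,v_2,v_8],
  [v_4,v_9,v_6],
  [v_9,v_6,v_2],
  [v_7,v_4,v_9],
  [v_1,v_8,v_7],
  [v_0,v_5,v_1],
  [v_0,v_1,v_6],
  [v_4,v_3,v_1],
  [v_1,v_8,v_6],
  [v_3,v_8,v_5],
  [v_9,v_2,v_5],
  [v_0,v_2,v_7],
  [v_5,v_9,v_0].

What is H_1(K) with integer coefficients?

H_1 = Z ⊕ Z/2.

We work with the vertex ordering v_0 < v_1 < v_2 < v_3 < v_4 < v_5 < v_6 < v_7 < v_8 < v_9. The simplices of K, each written with vertices in increasing order, are:

  0-simplices (10): [v_0], [v_1], [v_2], [v_3], [v_4], [v_5], [v_6], [v_7], [v_8], [v_9]
  1-simplices (30): (30 of them)
  2-simplices (20): (20 of them)

giving chain groups C_0 ≅ Z^10, C_1 ≅ Z^30, C_2 ≅ Z^20.

∂_1: C_1 → C_0 sends each edge [p,q] (with p < q) to q − p. For instance
  ∂[v_7,v_9] = [v_9] − [v_7].
As a 10×30 matrix over Z this has rank 9, with invariant factors (1,1,1,1,1,1,1,1,1).

Boundary ∂_2: C_2 → C_1 sends each 2-simplex [p,q,r] to [q,r] − [p,r] + [p,q]. For instance
  ∂[v_0,v_2,v_7] = [v_2,v_7] − [v_0,v_7] + [v_0,v_2],
  ∂[v_4,v_6,v_9] = [v_6,v_9] − [v_4,v_9] + [v_4,v_6].
The 30×20 boundary matrix has rank 20 and Smith normal form diag(1,1,1,1,1,1,1,1,1,1,1,1,1,1,1,1,1,1,1,2).

Computing H_k = (kernel of ∂_k) / (image of ∂_{k+1}):

  H_1: rank ker ∂_1 − rank ∂_2 = (30 − 9) − 20 = 1, and ∂_2 has invariant factor 2 > 1, so H_1 = Z ⊕ Z/2.

(K is a triangulation of the Klein bottle.)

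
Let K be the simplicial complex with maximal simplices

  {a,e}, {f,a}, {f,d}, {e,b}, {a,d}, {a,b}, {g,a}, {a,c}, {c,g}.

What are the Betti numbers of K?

b_0 = 1, b_1 = 3.

We work with the vertex ordering a < b < c < d < e < f < g. The simplices of K, each written with vertices in increasing order, are:

  0-simplices (7): a, b, c, d, e, f, g
  1-simplices (9): ab, ac, ad, ae, af, ag, be, cg, df

Hence C_0 ≅ Z^7, C_1 ≅ Z^9.

The boundary map ∂_1: C_1 → C_0 maps an edge to its endpoints' difference, ∂[p,q] = q − p.
This gives a 7×9 integer matrix of rank 6; reducing to Smith normal form yields diagonal entries (1,1,1,1,1,1).

Computing H_k = (kernel of ∂_k) / (image of ∂_{k+1}):

  H_0: rank C_0 − rank ∂_1 = 7 − 6 = 1, and the invariant factors of ∂_1 are all 1, so H_0 ≅ Z.
  H_1: rank ker ∂_1 − rank ∂_2 = (9 − 6) − 0 = 3, and there is no ∂_2, so H_1 ≅ Z^3.

Hence the Betti numbers are b_0 = 1, b_1 = 3.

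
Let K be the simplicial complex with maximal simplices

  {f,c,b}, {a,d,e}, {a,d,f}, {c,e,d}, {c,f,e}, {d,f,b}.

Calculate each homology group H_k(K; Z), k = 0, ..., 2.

K has 6 vertices, 12 edges, 6 triangles.
rank ∂_0 = 0, rank ∂_1 = 5 ⇒ b_0 = 6 − 0 − 5 = 1; all invariant factors of ∂_1 are 1 so no torsion. So H_0 ≅ Z.
rank ∂_1 = 5, rank ∂_2 = 6 ⇒ b_1 = 12 − 5 − 6 = 1; all invariant factors of ∂_2 are 1 so no torsion. So H_1 ≅ Z.
rank ∂_2 = 6, rank ∂_3 = 0 ⇒ b_2 = 6 − 6 − 0 = 0. So H_2 ≅ 0.

H_0 = Z,  H_1 = Z,  H_2 = 0.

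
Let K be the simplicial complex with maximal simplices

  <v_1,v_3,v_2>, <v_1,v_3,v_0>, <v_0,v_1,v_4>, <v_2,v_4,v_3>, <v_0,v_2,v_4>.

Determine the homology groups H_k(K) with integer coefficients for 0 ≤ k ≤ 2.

Order the vertices as v_0 < v_1 < v_2 < v_3 < v_4. Listing each simplex with vertices in this order, K has dimension 2 with simplices:

  0-simplices (5): [v_0], [v_1], [v_2], [v_3], [v_4]
  1-simplices (10): [v_0,v_1], [v_0,v_2], [v_0,v_3], [v_0,v_4], [v_1,v_2], [v_1,v_3], [v_1,v_4], [v_2,v_3], [v_2,v_4], [v_3,v_4]
  2-simplices (5): [v_0,v_1,v_3], [v_0,v_1,v_4], [v_0,v_2,v_4], [v_1,v_2,v_3], [v_2,v_3,v_4]

Hence C_0 ≅ Z^5, C_1 ≅ Z^10, C_2 ≅ Z^5.

Boundary ∂_1: C_1 → C_0 is given by ∂[p,q] = [q] − [p]. For instance
  ∂[v_0,v_3] = [v_3] − [v_0].
This gives a 5×10 integer matrix of rank 4; reducing to Smith normal form yields diagonal entries (1,1,1,1).

∂_2: C_2 → C_1 sends each 2-simplex [p,q,r] to [q,r] − [p,r] + [p,q]. For instance
  ∂[v_0,v_1,v_4] = [v_1,v_4] − [v_0,v_4] + [v_0,v_1],
  ∂[v_0,v_2,v_4] = [v_2,v_4] − [v_0,v_4] + [v_0,v_2].
This gives a 10×5 integer matrix of rank 5; reducing to Smith normal form yields diagonal entries (1,1,1,1,1).

Now H_k = ker ∂_k / im ∂_{k+1}, so:

  H_0: rank C_0 − rank ∂_1 = 5 − 4 = 1, and the invariant factors of ∂_1 are all 1, so H_0 ≅ Z.
  H_1: rank ker ∂_1 − rank ∂_2 = (10 − 4) − 5 = 1, and the invariant factors of ∂_2 are all 1, so H_1 ≅ Z.
  H_2: rank ker ∂_2 − rank ∂_3 = (5 − 5) − 0 = 0, and there is no ∂_3, so H_2 ≅ 0.

H_0 = Z,  H_1 = Z,  H_2 = 0.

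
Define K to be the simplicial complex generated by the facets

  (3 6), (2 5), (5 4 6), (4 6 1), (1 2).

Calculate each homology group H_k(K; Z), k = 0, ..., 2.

Order the vertices as 1 < 2 < 3 < 4 < 5 < 6. Listing each simplex with vertices in this order, K has dimension 2 with simplices:

  0-simplices (6): [1], [2], [3], [4], [5], [6]
  1-simplices (8): [1,2], [1,4], [1,6], [2,5], [3,6], [4,5], [4,6], [5,6]
  2-simplices (2): [1,4,6], [4,5,6]

giving chain groups C_0 ≅ Z^6, C_1 ≅ Z^8, C_2 ≅ Z^2.

The boundary map ∂_1: C_1 → C_0 maps an edge to its endpoints' difference, ∂[p,q] = q − p.
The 6×8 boundary matrix has rank 5 and Smith normal form diag(1,1,1,1,1).

Boundary ∂_2: C_2 → C_1 sends each 2-simplex [p,q,r] to [q,r] − [p,r] + [p,q]. For instance
  ∂[1,4,6] = [4,6] − [1,6] + [1,4],
  ∂[4,5,6] = [5,6] − [4,6] + [4,5].
The resulting 8×2 matrix has rank 2, and its Smith normal form has invariant factors (1,1).

Computing H_k = (kernel of ∂_k) / (image of ∂_{k+1}):

  H_0: rank C_0 − rank ∂_1 = 6 − 5 = 1, and the invariant factors of ∂_1 are all 1, so H_0 ≅ Z.
  H_1: rank ker ∂_1 − rank ∂_2 = (8 − 5) − 2 = 1, and the invariant factors of ∂_2 are all 1, so H_1 ≅ Z.
  H_2: rank ker ∂_2 − rank ∂_3 = (2 − 2) − 0 = 0, and there is no ∂_3, so H_2 ≅ 0.

As a check, the Euler characteristic is 6 − 8 + 2 = 0, which agrees with 1 − 1 + 0 = 0.

H_0 ≅ Z,  H_1 ≅ Z,  H_2 = 0.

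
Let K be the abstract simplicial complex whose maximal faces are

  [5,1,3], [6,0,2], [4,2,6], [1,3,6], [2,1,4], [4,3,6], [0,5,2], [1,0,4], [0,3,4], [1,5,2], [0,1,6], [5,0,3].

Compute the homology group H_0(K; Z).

H_0 = Z.

Fix the vertex order 0 < 1 < 2 < 3 < 4 < 5 < 6 and write every simplex with vertices in increasing order. Then dim K = 2 and the simplices of K are:

  0-simplices (7): [0], [1], [2], [3], [4], [5], [6]
  1-simplices (18): [0,1], [0,2], [0,3], [0,4], [0,5], [0,6], [1,2], [1,3], [1,4], [1,5], [1,6], [2,4], [2,5], [2,6], [3,4], [3,5], [3,6], [4,6]
  2-simplices (12): [0,1,4], [0,1,6], [0,2,5], [0,2,6], [0,3,4], [0,3,5], [1,2,4], [1,2,5], [1,3,5], [1,3,6], [2,4,6], [3,4,6]

Hence C_0 ≅ Z^7, C_1 ≅ Z^18, C_2 ≅ Z^12.

The boundary map ∂_1: C_1 → C_0 is given by ∂[p,q] = [q] − [p].
This gives a 7×18 integer matrix of rank 6; reducing to Smith normal form yields diagonal entries (1,1,1,1,1,1).

∂_2: C_2 → C_1 maps a triangle to the signed sum of its edges. For instance
  ∂[0,2,5] = [2,5] − [0,5] + [0,2],
  ∂[0,3,5] = [3,5] − [0,5] + [0,3].
The resulting 18×12 matrix has rank 12, and its Smith normal form has invariant factors (1,1,1,1,1,1,1,1,1,1,1,2).

From H_k ≅ ker(∂_k) / im(∂_{k+1}) we obtain:

  H_0: rank C_0 − rank ∂_1 = 7 − 6 = 1, and the invariant factors of ∂_1 are all 1, so H_0 ≅ Z.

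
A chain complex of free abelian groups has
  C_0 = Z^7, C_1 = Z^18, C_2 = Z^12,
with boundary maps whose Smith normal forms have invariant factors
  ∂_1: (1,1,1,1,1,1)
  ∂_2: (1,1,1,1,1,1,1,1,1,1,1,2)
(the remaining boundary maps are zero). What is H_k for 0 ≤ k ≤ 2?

H_0 = Z,  H_1 = Z/2,  H_2 = 0.

H_0: b_0 = 7 − 0 − 6 = 1; torsion from ∂_1 factors > 1: none. So H_0 = Z.
H_1: b_1 = 18 − 6 − 12 = 0; torsion from ∂_2 factors > 1: [2]. So H_1 = Z/2.
H_2: b_2 = 12 − 12 − 0 = 0; torsion from ∂_3 factors > 1: none. So H_2 = 0.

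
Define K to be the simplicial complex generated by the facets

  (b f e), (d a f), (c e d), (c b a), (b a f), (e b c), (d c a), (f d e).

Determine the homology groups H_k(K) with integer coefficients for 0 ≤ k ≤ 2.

H_0 ≅ Z,  H_1 = 0,  H_2 ≅ Z.

Order the vertices as a < b < c < d < e < f. Listing each simplex with vertices in this order, K has dimension 2 with simplices:

  0-simplices (6): a, b, c, d, e, f
  1-simplices (12): ab, ac, ad, af, bc, be, bf, cd, ce, de, df, ef
  2-simplices (8): abc, abf, acd, adf, bce, bef, cde, def

Hence C_0 ≅ Z^6, C_1 ≅ Z^12, C_2 ≅ Z^8.

Boundary ∂_1: C_1 → C_0 maps an edge to its endpoints' difference, ∂[p,q] = q − p.
The 6×12 boundary matrix has rank 5 and Smith normal form diag(1,1,1,1,1).

Boundary ∂_2: C_2 → C_1 maps a triangle to the signed sum of its edges. For instance
  ∂bef = ef − bf + be,
  ∂bce = ce − be + bc.
This gives a 12×8 integer matrix of rank 7; reducing to Smith normal form yields diagonal entries (1,1,1,1,1,1,1).

Reading off H_k = ker ∂_k / im ∂_{k+1}:

  H_0: rank C_0 − rank ∂_1 = 6 − 5 = 1, and the invariant factors of ∂_1 are all 1, so H_0 = Z.
  H_1: rank ker ∂_1 − rank ∂_2 = (12 − 5) − 7 = 0, and the invariant factors of ∂_2 are all 1, so H_1 = 0.
  H_2: rank ker ∂_2 − rank ∂_3 = (8 − 7) − 0 = 1, and there is no ∂_3, so H_2 = Z.

As a check, the Euler characteristic is 6 − 12 + 8 = 2, which agrees with 1 − 0 + 1 = 2.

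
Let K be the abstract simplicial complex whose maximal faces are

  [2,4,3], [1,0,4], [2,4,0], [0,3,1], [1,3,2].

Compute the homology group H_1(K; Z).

H_1 = Z.

Order the vertices as 0 < 1 < 2 < 3 < 4. Listing each simplex with vertices in this order, K has dimension 2 with simplices:

  0-simplices (5): [0], [1], [2], [3], [4]
  1-simplices (10): [0,1], [0,2], [0,3], [0,4], [1,2], [1,3], [1,4], [2,3], [2,4], [3,4]
  2-simplices (5): [0,1,3], [0,1,4], [0,2,4], [1,2,3], [2,3,4]

giving chain groups C_0 ≅ Z^5, C_1 ≅ Z^10, C_2 ≅ Z^5.

The boundary map ∂_1: C_1 → C_0 is given by ∂[p,q] = [q] − [p]. For instance
  ∂[1,4] = [4] − [1].
The resulting 5×10 matrix has rank 4, and its Smith normal form has invariant factors (1,1,1,1).

Boundary ∂_2: C_2 → C_1 sends each 2-simplex [p,q,r] to [q,r] − [p,r] + [p,q]. For instance
  ∂[2,3,4] = [3,4] − [2,4] + [2,3],
  ∂[1,2,3] = [2,3] − [1,3] + [1,2].
The resulting 10×5 matrix has rank 5, and its Smith normal form has invariant factors (1,1,1,1,1).

From H_k ≅ ker(∂_k) / im(∂_{k+1}) we obtain:

  H_1: rank ker ∂_1 − rank ∂_2 = (10 − 4) − 5 = 1, and the invariant factors of ∂_2 are all 1, so H_1 = Z.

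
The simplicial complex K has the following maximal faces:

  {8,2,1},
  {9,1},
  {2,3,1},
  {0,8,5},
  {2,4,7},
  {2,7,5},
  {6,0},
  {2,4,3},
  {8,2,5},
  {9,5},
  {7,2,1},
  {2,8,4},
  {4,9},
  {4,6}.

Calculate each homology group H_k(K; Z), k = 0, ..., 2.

Order the vertices as 0 < 1 < 2 < 3 < 4 < 5 < 6 < 7 < 8 < 9. Listing each simplex with vertices in this order, K has dimension 2 with simplices:

  0-simplices (10): [0], [1], [2], [3], [4], [5], [6], [7], [8], [9]
  1-simplices (21): [0,5], [0,6], [0,8], [1,2], [1,3], [1,7], [1,8], [1,9], [2,3], [2,4], [2,5], [2,7], [2,8], [3,4], [4,6], [4,7], [4,8], [4,9], [5,7], [5,8], [5,9]
  2-simplices (9): [0,5,8], [1,2,3], [1,2,7], [1,2,8], [2,3,4], [2,4,7], [2,4,8], [2,5,7], [2,5,8]

so the chain groups are C_0 ≅ Z^10, C_1 ≅ Z^21, C_2 ≅ Z^9.

The boundary map ∂_1: C_1 → C_0 sends each edge [p,q] (with p < q) to q − p. For instance
  ∂[3,4] = [4] − [3].
The resulting 10×21 matrix has rank 9, and its Smith normal form has invariant factors (1,1,1,1,1,1,1,1,1).

The boundary map ∂_2: C_2 → C_1 acts by ∂[p,q,r] = [q,r] − [p,r] + [p,q]. For instance
  ∂[1,2,3] = [2,3] − [1,3] + [1,2],
  ∂[2,5,7] = [5,7] − [2,7] + [2,5].
The resulting 21×9 matrix has rank 9, and its Smith normal form has invariant factors (1,1,1,1,1,1,1,1,1).

From H_k ≅ ker(∂_k) / im(∂_{k+1}) we obtain:

  H_0: rank C_0 − rank ∂_1 = 10 − 9 = 1, and the invariant factors of ∂_1 are all 1, so H_0 = Z.
  H_1: rank ker ∂_1 − rank ∂_2 = (21 − 9) − 9 = 3, and the invariant factors of ∂_2 are all 1, so H_1 = Z^3.
  H_2: rank ker ∂_2 − rank ∂_3 = (9 − 9) − 0 = 0, and there is no ∂_3, so H_2 = 0.

H_0 = Z,  H_1 = Z^3,  H_2 = 0.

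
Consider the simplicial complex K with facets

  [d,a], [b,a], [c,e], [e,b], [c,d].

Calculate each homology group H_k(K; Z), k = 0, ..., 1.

H_0 ≅ Z,  H_1 ≅ Z.

Take the total order a < b < c < d < e on the vertex set. Then K (dimension 1) consists of the simplices:

  0-simplices (5): a, b, c, d, e
  1-simplices (5): ab, ad, be, cd, ce

Hence C_0 ≅ Z^5, C_1 ≅ Z^5.

∂_1: C_1 → C_0 is given by ∂[p,q] = [q] − [p]. For instance
  ∂ab = b − a.
The 5×5 boundary matrix has rank 4 and Smith normal form diag(1,1,1,1).

Now H_k = ker ∂_k / im ∂_{k+1}, so:

  H_0: rank C_0 − rank ∂_1 = 5 − 4 = 1, and the invariant factors of ∂_1 are all 1, so H_0 ≅ Z.
  H_1: rank ker ∂_1 − rank ∂_2 = (5 − 4) − 0 = 1, and there is no ∂_2, so H_1 ≅ Z.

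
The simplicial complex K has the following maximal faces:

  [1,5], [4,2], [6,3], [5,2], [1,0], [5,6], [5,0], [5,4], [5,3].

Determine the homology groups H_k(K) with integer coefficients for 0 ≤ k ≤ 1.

H_0 = Z,  H_1 = Z^3.

K has 7 vertices, 9 edges.
rank ∂_0 = 0, rank ∂_1 = 6 ⇒ b_0 = 7 − 0 − 6 = 1; all invariant factors of ∂_1 are 1 so no torsion. So H_0 ≅ Z.
rank ∂_1 = 6, rank ∂_2 = 0 ⇒ b_1 = 9 − 6 − 0 = 3. So H_1 ≅ Z^3.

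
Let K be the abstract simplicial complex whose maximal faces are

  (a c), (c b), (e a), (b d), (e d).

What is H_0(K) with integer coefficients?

H_0 = Z.

Order the vertices as a < b < c < d < e. Listing each simplex with vertices in this order, K has dimension 1 with simplices:

  0-simplices (5): a, b, c, d, e
  1-simplices (5): ac, ae, bc, bd, de

Hence C_0 ≅ Z^5, C_1 ≅ Z^5.

∂_1: C_1 → C_0 is given by ∂[p,q] = [q] − [p]. For instance
  ∂ac = c − a.
As a 5×5 matrix over Z this has rank 4, with invariant factors (1,1,1,1).

From H_k ≅ ker(∂_k) / im(∂_{k+1}) we obtain:

  H_0: rank C_0 − rank ∂_1 = 5 − 4 = 1, and the invariant factors of ∂_1 are all 1, so H_0 ≅ Z.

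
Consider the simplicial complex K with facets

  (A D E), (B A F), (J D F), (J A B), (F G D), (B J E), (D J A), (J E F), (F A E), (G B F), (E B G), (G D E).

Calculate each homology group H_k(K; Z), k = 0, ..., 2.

H_0 = Z,  H_1 = Z/2,  H_2 = 0.

We work with the vertex ordering A < B < D < E < F < G < J. The simplices of K, each written with vertices in increasing order, are:

  0-simplices (7): A, B, D, E, F, G, J
  1-simplices (18): AB, AD, AE, AF, AJ, BE, BF, BG, BJ, DE, DF, DG, DJ, EF, EG, EJ, FG, FJ
  2-simplices (12): ABF, ABJ, ADE, ADJ, AEF, BEG, BEJ, BFG, DEG, DFG, DFJ, EFJ

so the chain groups are C_0 ≅ Z^7, C_1 ≅ Z^18, C_2 ≅ Z^12.

Boundary ∂_1: C_1 → C_0 sends each edge [p,q] (with p < q) to q − p. For instance
  ∂EJ = J − E.
The 7×18 boundary matrix has rank 6 and Smith normal form diag(1,1,1,1,1,1).

The boundary map ∂_2: C_2 → C_1 maps a triangle to the signed sum of its edges. For instance
  ∂AEF = EF − AF + AE,
  ∂BEJ = EJ − BJ + BE.
As a 18×12 matrix over Z this has rank 12, with invariant factors (1,1,1,1,1,1,1,1,1,1,1,2).

Computing H_k = (kernel of ∂_k) / (image of ∂_{k+1}):

  H_0: rank C_0 − rank ∂_1 = 7 − 6 = 1, and the invariant factors of ∂_1 are all 1, so H_0 ≅ Z.
  H_1: rank ker ∂_1 − rank ∂_2 = (18 − 6) − 12 = 0, and ∂_2 has invariant factor 2 > 1, so H_1 ≅ Z/2.
  H_2: rank ker ∂_2 − rank ∂_3 = (12 − 12) − 0 = 0, and there is no ∂_3, so H_2 ≅ 0.

As a check, the Euler characteristic is 7 − 18 + 12 = 1, which agrees with 1 − 0 + 0 = 1.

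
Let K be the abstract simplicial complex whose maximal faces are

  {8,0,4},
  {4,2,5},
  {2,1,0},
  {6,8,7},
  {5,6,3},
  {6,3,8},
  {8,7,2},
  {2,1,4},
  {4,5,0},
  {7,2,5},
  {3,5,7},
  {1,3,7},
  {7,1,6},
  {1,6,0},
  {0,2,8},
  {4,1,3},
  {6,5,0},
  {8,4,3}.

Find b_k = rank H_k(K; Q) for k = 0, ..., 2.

b_0 = 1, b_1 = 1, b_2 = 0.

Take the total order 0 < 1 < 2 < 3 < 4 < 5 < 6 < 7 < 8 on the vertex set. Then K (dimension 2) consists of the simplices:

  0-simplices (9): [0], [1], [2], [3], [4], [5], [6], [7], [8]
  1-simplices (27): (27 of them)
  2-simplices (18): [0,1,2], [0,1,6], [0,2,8], [0,4,5], [0,4,8], [0,5,6], [1,2,4], [1,3,4], [1,3,7], [1,6,7], [2,4,5], [2,5,7], [2,7,8], [3,4,8], [3,5,6], [3,5,7], [3,6,8], [6,7,8]

giving chain groups C_0 ≅ Z^9, C_1 ≅ Z^27, C_2 ≅ Z^18.

Boundary ∂_1: C_1 → C_0 sends each edge [p,q] (with p < q) to q − p. For instance
  ∂[1,6] = [6] − [1].
This gives a 9×27 integer matrix of rank 8; reducing to Smith normal form yields diagonal entries (1,1,1,1,1,1,1,1).

∂_2: C_2 → C_1 sends each 2-simplex [p,q,r] to [q,r] − [p,r] + [p,q]. For instance
  ∂[1,3,4] = [3,4] − [1,4] + [1,3],
  ∂[1,3,7] = [3,7] − [1,7] + [1,3].
The resulting 27×18 matrix has rank 18, and its Smith normal form has invariant factors (1,1,1,1,1,1,1,1,1,1,1,1,1,1,1,1,1,2).

From H_k ≅ ker(∂_k) / im(∂_{k+1}) we obtain:

  H_0: rank C_0 − rank ∂_1 = 9 − 8 = 1, and the invariant factors of ∂_1 are all 1, so H_0 = Z.
  H_1: rank ker ∂_1 − rank ∂_2 = (27 − 8) − 18 = 1, and ∂_2 has invariant factor 2 > 1, so H_1 = Z ⊕ Z_2.
  H_2: rank ker ∂_2 − rank ∂_3 = (18 − 18) − 0 = 0, and there is no ∂_3, so H_2 = 0.

Hence the Betti numbers are b_0 = 1, b_1 = 1, b_2 = 0.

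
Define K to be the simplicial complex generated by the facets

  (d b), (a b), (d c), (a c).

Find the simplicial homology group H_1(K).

H_1 ≅ Z.

We work with the vertex ordering a < b < c < d. The simplices of K, each written with vertices in increasing order, are:

  0-simplices (4): a, b, c, d
  1-simplices (4): ab, ac, bd, cd

Hence C_0 ≅ Z^4, C_1 ≅ Z^4.

Boundary ∂_1: C_1 → C_0 sends each edge [p,q] (with p < q) to q − p. For instance
  ∂cd = d − c.
The 4×4 boundary matrix has rank 3 and Smith normal form diag(1,1,1).

Computing H_k = (kernel of ∂_k) / (image of ∂_{k+1}):

  H_1: rank ker ∂_1 − rank ∂_2 = (4 − 3) − 0 = 1, and there is no ∂_2, so H_1 = Z.

(K is a triangulation of the circle S^1.)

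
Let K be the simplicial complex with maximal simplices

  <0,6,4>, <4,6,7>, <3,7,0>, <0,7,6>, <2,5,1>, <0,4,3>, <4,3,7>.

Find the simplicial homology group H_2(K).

H_2 ≅ Z.

We work with the vertex ordering 0 < 1 < 2 < 3 < 4 < 5 < 6 < 7. The simplices of K, each written with vertices in increasing order, are:

  0-simplices (8): [0], [1], [2], [3], [4], [5], [6], [7]
  1-simplices (12): [0,3], [0,4], [0,6], [0,7], [1,2], [1,5], [2,5], [3,4], [3,7], [4,6], [4,7], [6,7]
  2-simplices (7): [0,3,4], [0,3,7], [0,4,6], [0,6,7], [1,2,5], [3,4,7], [4,6,7]

Hence C_0 ≅ Z^8, C_1 ≅ Z^12, C_2 ≅ Z^7.

∂_1: C_1 → C_0 maps an edge to its endpoints' difference, ∂[p,q] = q − p.
The 8×12 boundary matrix has rank 6 and Smith normal form diag(1,1,1,1,1,1).

The boundary map ∂_2: C_2 → C_1 maps a triangle to the signed sum of its edges. For instance
  ∂[4,6,7] = [6,7] − [4,7] + [4,6],
  ∂[0,4,6] = [4,6] − [0,6] + [0,4].
As a 12×7 matrix over Z this has rank 6, with invariant factors (1,1,1,1,1,1).

Now H_k = ker ∂_k / im ∂_{k+1}, so:

  H_2: rank ker ∂_2 − rank ∂_3 = (7 − 6) − 0 = 1, and there is no ∂_3, so H_2 = Z.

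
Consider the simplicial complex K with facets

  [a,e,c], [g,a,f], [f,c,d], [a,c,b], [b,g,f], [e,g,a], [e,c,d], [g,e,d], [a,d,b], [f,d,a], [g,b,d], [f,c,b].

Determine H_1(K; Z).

Take the total order a < b < c < d < e < f < g on the vertex set. Then K (dimension 2) consists of the simplices:

  0-simplices (7): a, b, c, d, e, f, g
  1-simplices (18): ab, ac, ad, ae, af, ag, bc, bd, bf, bg, cd, ce, cf, de, df, dg, eg, fg
  2-simplices (12): abc, abd, ace, adf, aeg, afg, bcf, bdg, bfg, cde, cdf, deg

so the chain groups are C_0 ≅ Z^7, C_1 ≅ Z^18, C_2 ≅ Z^12.

∂_1: C_1 → C_0 sends each edge [p,q] (with p < q) to q − p. For instance
  ∂df = f − d.
This gives a 7×18 integer matrix of rank 6; reducing to Smith normal form yields diagonal entries (1,1,1,1,1,1).

Boundary ∂_2: C_2 → C_1 sends each 2-simplex [p,q,r] to [q,r] − [p,r] + [p,q]. For instance
  ∂abd = bd − ad + ab,
  ∂bcf = cf − bf + bc.
This gives a 18×12 integer matrix of rank 12; reducing to Smith normal form yields diagonal entries (1,1,1,1,1,1,1,1,1,1,1,2).

From H_k ≅ ker(∂_k) / im(∂_{k+1}) we obtain:

  H_1: rank ker ∂_1 − rank ∂_2 = (18 − 6) − 12 = 0, and ∂_2 has invariant factor 2 > 1, so H_1 = Z/2Z.

H_1 = Z/2Z.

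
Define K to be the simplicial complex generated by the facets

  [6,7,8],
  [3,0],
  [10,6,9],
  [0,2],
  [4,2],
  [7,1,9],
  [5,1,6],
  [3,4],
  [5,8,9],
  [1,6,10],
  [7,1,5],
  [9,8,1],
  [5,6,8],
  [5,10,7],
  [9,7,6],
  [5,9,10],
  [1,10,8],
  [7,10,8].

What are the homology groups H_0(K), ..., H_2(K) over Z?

We work with the vertex ordering 0 < 1 < 2 < 3 < 4 < 5 < 6 < 7 < 8 < 9 < 10. The simplices of K, each written with vertices in increasing order, are:

  0-simplices (11): [0], [1], [2], [3], [4], [5], [6], [7], [8], [9], [10]
  1-simplices (25): (25 of them)
  2-simplices (14): [1,5,6], [1,5,7], [1,6,10], [1,7,9], [1,8,9], [1,8,10], [5,6,8], [5,7,10], [5,8,9], [5,9,10], [6,7,8], [6,7,9], [6,9,10], [7,8,10]

Hence C_0 ≅ Z^11, C_1 ≅ Z^25, C_2 ≅ Z^14.

Boundary ∂_1: C_1 → C_0 is given by ∂[p,q] = [q] − [p].
The resulting 11×25 matrix has rank 9, and its Smith normal form has invariant factors (1,1,1,1,1,1,1,1,1).

∂_2: C_2 → C_1 maps a triangle to the signed sum of its edges. For instance
  ∂[1,5,6] = [5,6] − [1,6] + [1,5],
  ∂[7,8,10] = [8,10] − [7,10] + [7,8].
The 25×14 boundary matrix has rank 13 and Smith normal form diag(1,1,1,1,1,1,1,1,1,1,1,1,1).

Reading off H_k = ker ∂_k / im ∂_{k+1}:

  H_0: rank C_0 − rank ∂_1 = 11 − 9 = 2, and the invariant factors of ∂_1 are all 1, so H_0 ≅ Z^2.
  H_1: rank ker ∂_1 − rank ∂_2 = (25 − 9) − 13 = 3, and the invariant factors of ∂_2 are all 1, so H_1 ≅ Z^3.
  H_2: rank ker ∂_2 − rank ∂_3 = (14 − 13) − 0 = 1, and there is no ∂_3, so H_2 ≅ Z.

H_0 ≅ Z^2,  H_1 ≅ Z^3,  H_2 ≅ Z.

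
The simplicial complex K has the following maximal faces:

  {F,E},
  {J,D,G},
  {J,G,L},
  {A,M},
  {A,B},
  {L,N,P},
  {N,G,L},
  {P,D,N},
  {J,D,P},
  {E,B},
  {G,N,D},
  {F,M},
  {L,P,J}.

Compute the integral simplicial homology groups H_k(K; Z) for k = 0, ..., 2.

H_0 = Z^2,  H_1 = Z,  H_2 = Z.

Take the total order A < B < D < E < F < G < J < L < M < N < P on the vertex set. Then K (dimension 2) consists of the simplices:

  0-simplices (11): A, B, D, E, F, G, J, L, M, N, P
  1-simplices (17): AB, AM, BE, DG, DJ, DN, DP, EF, FM, GJ, GL, GN, JL, JP, LN, LP, NP
  2-simplices (8): DGJ, DGN, DJP, DNP, GJL, GLN, JLP, LNP

Hence C_0 ≅ Z^11, C_1 ≅ Z^17, C_2 ≅ Z^8.

Boundary ∂_1: C_1 → C_0 sends each edge [p,q] (with p < q) to q − p.
The 11×17 boundary matrix has rank 9 and Smith normal form diag(1,1,1,1,1,1,1,1,1).

The boundary map ∂_2: C_2 → C_1 sends each 2-simplex [p,q,r] to [q,r] − [p,r] + [p,q]. For instance
  ∂GLN = LN − GN + GL,
  ∂DNP = NP − DP + DN.
The resulting 17×8 matrix has rank 7, and its Smith normal form has invariant factors (1,1,1,1,1,1,1).

Reading off H_k = ker ∂_k / im ∂_{k+1}:

  H_0: rank C_0 − rank ∂_1 = 11 − 9 = 2, and the invariant factors of ∂_1 are all 1, so H_0 = Z^2.
  H_1: rank ker ∂_1 − rank ∂_2 = (17 − 9) − 7 = 1, and the invariant factors of ∂_2 are all 1, so H_1 = Z.
  H_2: rank ker ∂_2 − rank ∂_3 = (8 − 7) − 0 = 1, and there is no ∂_3, so H_2 = Z.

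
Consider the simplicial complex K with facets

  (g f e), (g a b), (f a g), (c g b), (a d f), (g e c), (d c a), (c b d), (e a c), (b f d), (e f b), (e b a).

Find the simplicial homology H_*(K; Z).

H_0 = Z,  H_1 = Z/2Z,  H_2 = 0.

Take the total order a < b < c < d < e < f < g on the vertex set. Then K (dimension 2) consists of the simplices:

  0-simplices (7): a, b, c, d, e, f, g
  1-simplices (18): ab, ac, ad, ae, af, ag, bc, bd, be, bf, bg, cd, ce, cg, df, ef, eg, fg
  2-simplices (12): abe, abg, acd, ace, adf, afg, bcd, bcg, bdf, bef, ceg, efg

Hence C_0 ≅ Z^7, C_1 ≅ Z^18, C_2 ≅ Z^12.

Boundary ∂_1: C_1 → C_0 sends each edge [p,q] (with p < q) to q − p. For instance
  ∂bd = d − b.
The 7×18 boundary matrix has rank 6 and Smith normal form diag(1,1,1,1,1,1).

The boundary map ∂_2: C_2 → C_1 sends each 2-simplex [p,q,r] to [q,r] − [p,r] + [p,q]. For instance
  ∂acd = cd − ad + ac,
  ∂bcg = cg − bg + bc.
The 18×12 boundary matrix has rank 12 and Smith normal form diag(1,1,1,1,1,1,1,1,1,1,1,2).

Reading off H_k = ker ∂_k / im ∂_{k+1}:

  H_0: rank C_0 − rank ∂_1 = 7 − 6 = 1, and the invariant factors of ∂_1 are all 1, so H_0 = Z.
  H_1: rank ker ∂_1 − rank ∂_2 = (18 − 6) − 12 = 0, and ∂_2 has invariant factor 2 > 1, so H_1 = Z/2Z.
  H_2: rank ker ∂_2 − rank ∂_3 = (12 − 12) − 0 = 0, and there is no ∂_3, so H_2 = 0.

As a check, the Euler characteristic is 7 − 18 + 12 = 1, which agrees with 1 − 0 + 0 = 1.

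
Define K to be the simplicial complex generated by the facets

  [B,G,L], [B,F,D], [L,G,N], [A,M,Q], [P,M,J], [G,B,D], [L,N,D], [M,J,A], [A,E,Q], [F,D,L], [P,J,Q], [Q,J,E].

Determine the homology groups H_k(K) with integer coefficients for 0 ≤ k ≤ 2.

H_0 ≅ Z^2,  H_1 ≅ Z^2,  H_2 = 0.

K has 12 vertices, 24 edges, 12 triangles.
rank ∂_0 = 0, rank ∂_1 = 10 ⇒ b_0 = 12 − 0 − 10 = 2; all invariant factors of ∂_1 are 1 so no torsion. So H_0 = Z^2.
rank ∂_1 = 10, rank ∂_2 = 12 ⇒ b_1 = 24 − 10 − 12 = 2; all invariant factors of ∂_2 are 1 so no torsion. So H_1 = Z^2.
rank ∂_2 = 12, rank ∂_3 = 0 ⇒ b_2 = 12 − 12 − 0 = 0. So H_2 = 0.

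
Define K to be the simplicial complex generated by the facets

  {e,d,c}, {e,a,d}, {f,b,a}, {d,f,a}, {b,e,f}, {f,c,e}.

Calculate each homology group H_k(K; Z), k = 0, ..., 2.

Fix the vertex order a < b < c < d < e < f and write every simplex with vertices in increasing order. Then dim K = 2 and the simplices of K are:

  0-simplices (6): a, b, c, d, e, f
  1-simplices (12): ab, ad, ae, af, be, bf, cd, ce, cf, de, df, ef
  2-simplices (6): abf, ade, adf, bef, cde, cef

giving chain groups C_0 ≅ Z^6, C_1 ≅ Z^12, C_2 ≅ Z^6.

The boundary map ∂_1: C_1 → C_0 maps an edge to its endpoints' difference, ∂[p,q] = q − p.
This gives a 6×12 integer matrix of rank 5; reducing to Smith normal form yields diagonal entries (1,1,1,1,1).

Boundary ∂_2: C_2 → C_1 sends each 2-simplex [p,q,r] to [q,r] − [p,r] + [p,q]. For instance
  ∂abf = bf − af + ab,
  ∂cde = de − ce + cd.
As a 12×6 matrix over Z this has rank 6, with invariant factors (1,1,1,1,1,1).

From H_k ≅ ker(∂_k) / im(∂_{k+1}) we obtain:

  H_0: rank C_0 − rank ∂_1 = 6 − 5 = 1, and the invariant factors of ∂_1 are all 1, so H_0 = Z.
  H_1: rank ker ∂_1 − rank ∂_2 = (12 − 5) − 6 = 1, and the invariant factors of ∂_2 are all 1, so H_1 = Z.
  H_2: rank ker ∂_2 − rank ∂_3 = (6 − 6) − 0 = 0, and there is no ∂_3, so H_2 = 0.

As a check, the Euler characteristic is 6 − 12 + 6 = 0, which agrees with 1 − 1 + 0 = 0.

H_0 = Z,  H_1 = Z,  H_2 = 0.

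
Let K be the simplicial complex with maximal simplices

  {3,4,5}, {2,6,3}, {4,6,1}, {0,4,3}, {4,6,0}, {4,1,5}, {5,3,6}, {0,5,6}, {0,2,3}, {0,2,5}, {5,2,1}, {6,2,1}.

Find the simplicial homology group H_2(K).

Order the vertices as 0 < 1 < 2 < 3 < 4 < 5 < 6. Listing each simplex with vertices in this order, K has dimension 2 with simplices:

  0-simplices (7): [0], [1], [2], [3], [4], [5], [6]
  1-simplices (18): [0,2], [0,3], [0,4], [0,5], [0,6], [1,2], [1,4], [1,5], [1,6], [2,3], [2,5], [2,6], [3,4], [3,5], [3,6], [4,5], [4,6], [5,6]
  2-simplices (12): [0,2,3], [0,2,5], [0,3,4], [0,4,6], [0,5,6], [1,2,5], [1,2,6], [1,4,5], [1,4,6], [2,3,6], [3,4,5], [3,5,6]

so the chain groups are C_0 ≅ Z^7, C_1 ≅ Z^18, C_2 ≅ Z^12.

∂_1: C_1 → C_0 is given by ∂[p,q] = [q] − [p]. For instance
  ∂[2,6] = [6] − [2].
The resulting 7×18 matrix has rank 6, and its Smith normal form has invariant factors (1,1,1,1,1,1).

∂_2: C_2 → C_1 acts by ∂[p,q,r] = [q,r] − [p,r] + [p,q]. For instance
  ∂[0,2,3] = [2,3] − [0,3] + [0,2],
  ∂[2,3,6] = [3,6] − [2,6] + [2,3].
This gives a 18×12 integer matrix of rank 12; reducing to Smith normal form yields diagonal entries (1,1,1,1,1,1,1,1,1,1,1,2).

Now H_k = ker ∂_k / im ∂_{k+1}, so:

  H_2: rank ker ∂_2 − rank ∂_3 = (12 − 12) − 0 = 0, and there is no ∂_3, so H_2 ≅ 0.

(K is a triangulation of the real projective plane RP^2.)

H_2 ≅ 0.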